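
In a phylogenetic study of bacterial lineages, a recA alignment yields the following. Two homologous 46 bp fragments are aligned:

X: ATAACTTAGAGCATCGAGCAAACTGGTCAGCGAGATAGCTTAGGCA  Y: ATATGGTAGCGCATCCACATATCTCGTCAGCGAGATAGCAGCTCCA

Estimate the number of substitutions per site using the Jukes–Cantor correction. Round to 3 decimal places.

0.428

The sequences differ at 15 of 46 sites, so p = 15/46 ≈ 0.326087.
d = −(3/4) ln(1 − 4p/3) = −0.75 ln(1 − 0.434783) = −0.75 ln(0.565217)
  = −0.75 × (-0.570546) = 0.427910 substitutions/site.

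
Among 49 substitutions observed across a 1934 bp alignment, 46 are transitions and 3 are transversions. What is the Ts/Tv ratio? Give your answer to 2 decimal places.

R = 46/3 = 15.333333… ≈ 15.33 (to 2 d.p.).

15.33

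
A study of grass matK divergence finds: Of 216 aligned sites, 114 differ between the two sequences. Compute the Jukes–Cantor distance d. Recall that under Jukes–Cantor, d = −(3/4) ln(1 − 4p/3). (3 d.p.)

0.912

p = 114/216 ≈ 0.527778.
d = −(3/4) ln(1 − 4p/3) = −0.75 ln(1 − 0.703704) = −0.75 ln(0.296296)
  = −0.75 × (-1.216396) = 0.912297 substitutions/site.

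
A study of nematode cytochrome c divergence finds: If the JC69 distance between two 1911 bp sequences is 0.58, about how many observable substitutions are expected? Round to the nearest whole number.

Invert JC69: p = (3/4)(1 − e^(−4d/3)) = 0.75 × (1 − e^(-0.773333)) = 0.75 × (1 − 0.461472) = 0.403896.
Expected differing sites = pL ≈ 0.403896 × 1911 = 771.845256 ≈ 772.

772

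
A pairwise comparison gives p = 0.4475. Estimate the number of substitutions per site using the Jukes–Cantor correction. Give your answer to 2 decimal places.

d = −(3/4) ln(1 − 4p/3) = −0.75 ln(1 − 0.596667) = −0.75 ln(0.403333)
  = −0.75 × (-0.907993) = 0.680995 substitutions/site.

0.68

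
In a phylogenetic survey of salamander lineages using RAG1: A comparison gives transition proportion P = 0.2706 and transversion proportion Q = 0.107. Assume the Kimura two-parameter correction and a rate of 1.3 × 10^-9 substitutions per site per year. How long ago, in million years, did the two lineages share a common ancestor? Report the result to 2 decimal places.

224.06

Under the Kimura two-parameter model, d = −½ ln(1 − 2P − Q) − ¼ ln(1 − 2Q).
1 − 2P − Q = 0.3518, giving −½ ln(0.3518) = 0.522346.
1 − 2Q = 0.786, giving −¼ ln(0.786) = 0.060200.
d = 0.522346 + 0.060200 = 0.582546.
Under a molecular clock d = 2μt, so t = d/(2μ) = 0.582546 / (2 × 1.3 × 10^-9) = 224.06 million years.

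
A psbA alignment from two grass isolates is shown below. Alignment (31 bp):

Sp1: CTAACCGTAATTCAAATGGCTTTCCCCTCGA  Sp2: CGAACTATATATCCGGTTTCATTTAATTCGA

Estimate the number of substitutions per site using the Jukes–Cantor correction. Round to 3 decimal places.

The sequences differ at 15 of 31 sites, so p = 15/31 ≈ 0.483871.
d = −(3/4) ln(1 − 4p/3) = −0.75 ln(1 − 0.645161) = −0.75 ln(0.354839)
  = −0.75 × (-1.036091) = 0.777068 substitutions/site.

0.777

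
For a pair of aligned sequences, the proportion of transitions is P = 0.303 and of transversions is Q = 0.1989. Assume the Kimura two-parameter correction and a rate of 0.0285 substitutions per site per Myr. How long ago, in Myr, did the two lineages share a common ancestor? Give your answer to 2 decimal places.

Under the Kimura two-parameter model, d = −½ ln(1 − 2P − Q) − ¼ ln(1 − 2Q).
1 − 2P − Q = 0.1951, giving −½ ln(0.1951) = 0.817122.
1 − 2Q = 0.6022, giving −¼ ln(0.6022) = 0.126791.
d = 0.817122 + 0.126791 = 0.943913.
Under a molecular clock d = 2μt, so t = d/(2μ) = 0.943913 / (2 × 0.0285) = 16.56 Myr.

16.56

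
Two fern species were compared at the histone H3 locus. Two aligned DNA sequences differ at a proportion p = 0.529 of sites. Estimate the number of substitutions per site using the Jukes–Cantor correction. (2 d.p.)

d = −(3/4) ln(1 − 4p/3) = −0.75 ln(1 − 0.705333) = −0.75 ln(0.294667)
  = −0.75 × (-1.221909) = 0.916432 substitutions/site.

0.92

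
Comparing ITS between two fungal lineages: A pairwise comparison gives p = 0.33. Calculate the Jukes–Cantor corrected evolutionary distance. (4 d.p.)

d = −(3/4) ln(1 − 4p/3) = −0.75 ln(1 − 0.44) = −0.75 ln(0.56)
  = −0.75 × (-0.579818) = 0.434864 substitutions/site.

0.4349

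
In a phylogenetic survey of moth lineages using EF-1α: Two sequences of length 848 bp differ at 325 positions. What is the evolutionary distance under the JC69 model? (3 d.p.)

0.537

p = 325/848 ≈ 0.383255.
d = −(3/4) ln(1 − 4p/3) = −0.75 ln(1 − 0.511007) = −0.75 ln(0.488993)
  = −0.75 × (-0.715407) = 0.536555 substitutions/site.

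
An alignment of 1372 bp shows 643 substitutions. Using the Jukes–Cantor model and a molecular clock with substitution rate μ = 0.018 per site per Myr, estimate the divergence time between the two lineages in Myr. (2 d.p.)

p = 643/1372 ≈ 0.468659.
d = −(3/4) ln(1 − 4p/3) = −0.75 ln(1 − 0.624879) = −0.75 ln(0.375121)
  = −0.75 × (-0.980507) = 0.735380 substitutions/site.
Under a molecular clock d = 2μt, so t = d/(2μ) = 0.735380 / (2 × 0.018) = 20.43 Myr.

20.43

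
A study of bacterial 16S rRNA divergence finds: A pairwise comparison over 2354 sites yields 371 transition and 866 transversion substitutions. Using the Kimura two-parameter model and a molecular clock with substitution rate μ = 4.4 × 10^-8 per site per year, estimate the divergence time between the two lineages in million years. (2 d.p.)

P = 371/2354 ≈ 0.157604 and Q = 866/2354 ≈ 0.367884.
Under the Kimura two-parameter model, d = −½ ln(1 − 2P − Q) − ¼ ln(1 − 2Q).
1 − 2P − Q = 0.316908, giving −½ ln(0.316908) = 0.574572.
1 − 2Q = 0.264232, giving −¼ ln(0.264232) = 0.332732.
d = 0.574572 + 0.332732 = 0.907304.
Under a molecular clock d = 2μt, so t = d/(2μ) = 0.907304 / (2 × 4.4 × 10^-8) = 10.31 million years.

10.31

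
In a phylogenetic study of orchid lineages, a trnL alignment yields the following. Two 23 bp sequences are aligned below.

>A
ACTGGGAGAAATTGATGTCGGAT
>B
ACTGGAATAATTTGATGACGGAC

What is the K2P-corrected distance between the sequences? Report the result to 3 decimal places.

0.257

Of 23 sites, 2 differences are transitions and 3 are transversions, so P = 2/23 ≈ 0.086957 and Q = 3/23 ≈ 0.130435.
Under the Kimura two-parameter model, d = −½ ln(1 − 2P − Q) − ¼ ln(1 − 2Q).
1 − 2P − Q = 0.695651, giving −½ ln(0.695651) = 0.181454.
1 − 2Q = 0.73913, giving −¼ ln(0.73913) = 0.075570.
d = 0.181454 + 0.075570 = 0.257024.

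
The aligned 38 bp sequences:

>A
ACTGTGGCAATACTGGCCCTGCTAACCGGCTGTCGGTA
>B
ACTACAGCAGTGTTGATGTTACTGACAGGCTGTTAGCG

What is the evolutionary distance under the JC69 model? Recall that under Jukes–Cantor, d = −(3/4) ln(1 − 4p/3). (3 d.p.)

The sequences differ at 17 of 38 sites, so p = 17/38 ≈ 0.447368.
d = −(3/4) ln(1 − 4p/3) = −0.75 ln(1 − 0.596491) = −0.75 ln(0.403509)
  = −0.75 × (-0.907556) = 0.680667 substitutions/site.

0.681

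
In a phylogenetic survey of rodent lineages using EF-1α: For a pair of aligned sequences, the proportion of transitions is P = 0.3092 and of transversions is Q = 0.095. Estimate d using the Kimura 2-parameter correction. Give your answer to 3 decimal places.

Under the Kimura two-parameter model, d = −½ ln(1 − 2P − Q) − ¼ ln(1 − 2Q).
1 − 2P − Q = 0.2866, giving −½ ln(0.2866) = 0.624834.
1 − 2Q = 0.81, giving −¼ ln(0.81) = 0.052680.
d = 0.624834 + 0.052680 = 0.677514.

0.678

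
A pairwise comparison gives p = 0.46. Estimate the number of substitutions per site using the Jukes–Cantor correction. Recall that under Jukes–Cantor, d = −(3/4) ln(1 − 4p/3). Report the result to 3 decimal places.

0.713

d = −(3/4) ln(1 − 4p/3) = −0.75 ln(1 − 0.613333) = −0.75 ln(0.386667)
  = −0.75 × (-0.950191) = 0.712643 substitutions/site.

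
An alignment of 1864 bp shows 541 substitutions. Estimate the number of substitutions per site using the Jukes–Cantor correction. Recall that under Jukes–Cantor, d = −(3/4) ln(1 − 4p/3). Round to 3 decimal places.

p = 541/1864 ≈ 0.290236.
d = −(3/4) ln(1 − 4p/3) = −0.75 ln(1 − 0.386981) = −0.75 ln(0.613019)
  = −0.75 × (-0.489359) = 0.367019 substitutions/site.

0.367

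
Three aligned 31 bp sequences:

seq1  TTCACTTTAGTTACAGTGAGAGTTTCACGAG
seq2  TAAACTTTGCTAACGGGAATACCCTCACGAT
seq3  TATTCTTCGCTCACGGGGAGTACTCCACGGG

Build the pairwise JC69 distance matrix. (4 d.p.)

d(seq1,seq2) = 0.6143, d(seq1,seq3) = 0.6913, d(seq2,seq3) = 0.5445

seq1–seq2: 13/31 sites differ → p ≈ 0.419355, d = −0.75 ln(1 − 0.55914) = 0.614271 ≈ 0.6143.
seq1–seq3: 14/31 sites differ → p ≈ 0.451613, d = −0.75 ln(1 − 0.602151) = 0.691262 ≈ 0.6913.
seq2–seq3: 12/31 sites differ → p ≈ 0.387097, d = −0.75 ln(1 − 0.516129) = 0.544453 ≈ 0.5445.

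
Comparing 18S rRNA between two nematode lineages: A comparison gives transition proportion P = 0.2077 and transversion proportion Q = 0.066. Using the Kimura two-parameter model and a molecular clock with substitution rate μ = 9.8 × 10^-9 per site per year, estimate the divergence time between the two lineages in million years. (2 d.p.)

18.56

Under the Kimura two-parameter model, d = −½ ln(1 − 2P − Q) − ¼ ln(1 − 2Q).
1 − 2P − Q = 0.5186, giving −½ ln(0.5186) = 0.328311.
1 − 2Q = 0.868, giving −¼ ln(0.868) = 0.035391.
d = 0.328311 + 0.035391 = 0.363702.
Under a molecular clock d = 2μt, so t = d/(2μ) = 0.363702 / (2 × 9.8 × 10^-9) = 18.56 million years.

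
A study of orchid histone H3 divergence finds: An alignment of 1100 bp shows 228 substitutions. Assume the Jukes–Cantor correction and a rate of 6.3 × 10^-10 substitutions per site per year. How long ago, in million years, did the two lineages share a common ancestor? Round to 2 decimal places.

192.54

p = 228/1100 ≈ 0.207273.
d = −(3/4) ln(1 − 4p/3) = −0.75 ln(1 − 0.276364) = −0.75 ln(0.723636)
  = −0.75 × (-0.323467) = 0.242600 substitutions/site.
Under a molecular clock d = 2μt, so t = d/(2μ) = 0.242600 / (2 × 6.3 × 10^-10) = 192.54 million years.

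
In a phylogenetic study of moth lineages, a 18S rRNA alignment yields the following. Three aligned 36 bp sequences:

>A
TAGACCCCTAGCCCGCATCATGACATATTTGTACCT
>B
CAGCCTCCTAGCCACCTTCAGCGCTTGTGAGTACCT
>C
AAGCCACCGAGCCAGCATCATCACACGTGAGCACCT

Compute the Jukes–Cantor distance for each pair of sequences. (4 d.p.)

A–B: 13/36 sites differ → p ≈ 0.361111, d = −0.75 ln(1 − 0.481481) = 0.492584 ≈ 0.4926.
A–C: 11/36 sites differ → p ≈ 0.305556, d = −0.75 ln(1 − 0.407408) = 0.392437 ≈ 0.3924.
B–C: 10/36 sites differ → p ≈ 0.277778, d = −0.75 ln(1 − 0.370371) = 0.346968 ≈ 0.3470.

d(A,B) = 0.4926, d(A,C) = 0.3924, d(B,C) = 0.3470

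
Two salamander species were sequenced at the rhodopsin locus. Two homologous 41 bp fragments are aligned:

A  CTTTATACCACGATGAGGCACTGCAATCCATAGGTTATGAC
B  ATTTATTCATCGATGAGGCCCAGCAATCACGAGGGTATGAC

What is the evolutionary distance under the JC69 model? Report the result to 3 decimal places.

0.295

The sequences differ at 10 of 41 sites (1, 7, 9, 10, 20, 22, 29, 30, 31, 35), so p = 10/41 ≈ 0.243902.
d = −(3/4) ln(1 − 4p/3) = −0.75 ln(1 − 0.325203) = −0.75 ln(0.674797)
  = −0.75 × (-0.393343) = 0.295007 substitutions/site.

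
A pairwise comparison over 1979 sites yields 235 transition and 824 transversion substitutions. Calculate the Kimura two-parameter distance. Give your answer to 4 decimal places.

0.9775

P = 235/1979 ≈ 0.118747 and Q = 824/1979 ≈ 0.416372.
Under the Kimura two-parameter model, d = −½ ln(1 − 2P − Q) − ¼ ln(1 − 2Q).
1 − 2P − Q = 0.346134, giving −½ ln(0.346134) = 0.530465.
1 − 2Q = 0.167256, giving −¼ ln(0.167256) = 0.447057.
d = 0.530465 + 0.447057 = 0.977522.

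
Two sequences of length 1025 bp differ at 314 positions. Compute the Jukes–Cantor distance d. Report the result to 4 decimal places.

p = 314/1025 ≈ 0.306341.
d = −(3/4) ln(1 − 4p/3) = −0.75 ln(1 − 0.408455) = −0.75 ln(0.591545)
  = −0.75 × (-0.525018) = 0.393764 substitutions/site.

0.3938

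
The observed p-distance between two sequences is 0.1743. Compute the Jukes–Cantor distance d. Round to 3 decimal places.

0.198

d = −(3/4) ln(1 − 4p/3) = −0.75 ln(1 − 0.2324) = −0.75 ln(0.7676)
  = −0.75 × (-0.264487) = 0.198365 substitutions/site.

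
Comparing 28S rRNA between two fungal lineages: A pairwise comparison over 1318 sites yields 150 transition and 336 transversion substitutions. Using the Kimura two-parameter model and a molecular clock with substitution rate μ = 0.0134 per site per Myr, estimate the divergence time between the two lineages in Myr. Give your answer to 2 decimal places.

P = 150/1318 ≈ 0.113809 and Q = 336/1318 ≈ 0.254932.
Under the Kimura two-parameter model, d = −½ ln(1 − 2P − Q) − ¼ ln(1 − 2Q).
1 − 2P − Q = 0.51745, giving −½ ln(0.51745) = 0.329421.
1 − 2Q = 0.490136, giving −¼ ln(0.490136) = 0.178268.
d = 0.329421 + 0.178268 = 0.507689.
Under a molecular clock d = 2μt, so t = d/(2μ) = 0.507689 / (2 × 0.0134) = 18.94 Myr.

18.94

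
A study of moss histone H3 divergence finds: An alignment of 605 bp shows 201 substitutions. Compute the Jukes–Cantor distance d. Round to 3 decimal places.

p = 201/605 ≈ 0.332231.
d = −(3/4) ln(1 − 4p/3) = −0.75 ln(1 − 0.442975) = −0.75 ln(0.557025)
  = −0.75 × (-0.585145) = 0.438859 substitutions/site.

0.439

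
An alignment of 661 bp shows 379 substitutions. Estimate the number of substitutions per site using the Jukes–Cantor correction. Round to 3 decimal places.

1.085

p = 379/661 ≈ 0.573374.
d = −(3/4) ln(1 − 4p/3) = −0.75 ln(1 − 0.764499) = −0.75 ln(0.235501)
  = −0.75 × (-1.446040) = 1.084530 substitutions/site.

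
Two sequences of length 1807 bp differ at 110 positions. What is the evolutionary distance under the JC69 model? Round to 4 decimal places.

0.0635

p = 110/1807 ≈ 0.060874.
d = −(3/4) ln(1 − 4p/3) = −0.75 ln(1 − 0.081165) = −0.75 ln(0.918835)
  = −0.75 × (-0.084649) = 0.063487 substitutions/site.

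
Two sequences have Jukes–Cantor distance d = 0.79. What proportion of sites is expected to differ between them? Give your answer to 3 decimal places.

0.488

p = (3/4)(1 − e^(−4d/3)) = 0.75 × (1 − e^(-1.053333)) = 0.75 × (1 − 0.348773) = 0.488420.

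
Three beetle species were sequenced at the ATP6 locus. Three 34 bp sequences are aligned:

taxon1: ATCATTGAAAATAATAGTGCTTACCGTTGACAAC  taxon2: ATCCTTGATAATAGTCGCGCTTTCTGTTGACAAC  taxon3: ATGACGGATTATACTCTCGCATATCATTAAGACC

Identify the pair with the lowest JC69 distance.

taxon1–taxon2: 7/34 differ, p = 0.206, d = 0.241.
taxon1–taxon3: 15/34 differ, p = 0.441, d = 0.665.
taxon2–taxon3: 15/34 differ, p = 0.441, d = 0.665.
The smallest distance is between taxon1 and taxon2.

taxon1 and taxon2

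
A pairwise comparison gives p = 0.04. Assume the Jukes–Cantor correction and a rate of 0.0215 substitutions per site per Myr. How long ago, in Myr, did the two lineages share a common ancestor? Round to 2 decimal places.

0.96

d = −(3/4) ln(1 − 4p/3) = −0.75 ln(1 − 0.053333) = −0.75 ln(0.946667)
  = −0.75 × (-0.054808) = 0.041106 substitutions/site.
Under a molecular clock d = 2μt, so t = d/(2μ) = 0.041106 / (2 × 0.0215) = 0.96 Myr.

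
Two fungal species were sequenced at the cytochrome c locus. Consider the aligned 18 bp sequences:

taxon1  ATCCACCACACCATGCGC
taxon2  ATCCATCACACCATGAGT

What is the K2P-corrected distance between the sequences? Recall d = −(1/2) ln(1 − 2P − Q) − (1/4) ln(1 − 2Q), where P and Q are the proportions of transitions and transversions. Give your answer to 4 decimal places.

0.1922

Of 18 sites, 2 differences are transitions and 1 are transversions, so P = 2/18 ≈ 0.111111 and Q = 1/18 ≈ 0.055556.
Under the Kimura two-parameter model, d = −½ ln(1 − 2P − Q) − ¼ ln(1 − 2Q).
1 − 2P − Q = 0.722222, giving −½ ln(0.722222) = 0.162711.
1 − 2Q = 0.888888, giving −¼ ln(0.888888) = 0.029446.
d = 0.162711 + 0.029446 = 0.192157.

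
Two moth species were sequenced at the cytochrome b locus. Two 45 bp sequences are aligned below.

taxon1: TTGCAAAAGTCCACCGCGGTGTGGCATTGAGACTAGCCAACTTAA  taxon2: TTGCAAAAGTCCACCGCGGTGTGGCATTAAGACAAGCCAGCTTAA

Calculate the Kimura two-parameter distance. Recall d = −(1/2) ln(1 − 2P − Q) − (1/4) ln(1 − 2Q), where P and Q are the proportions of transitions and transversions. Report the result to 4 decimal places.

Of 45 sites, 2 differences are transitions and 1 are transversions, so P = 2/45 ≈ 0.044444 and Q = 1/45 ≈ 0.022222.
Under the Kimura two-parameter model, d = −½ ln(1 − 2P − Q) − ¼ ln(1 − 2Q).
1 − 2P − Q = 0.88889, giving −½ ln(0.88889) = 0.058891.
1 − 2Q = 0.955556, giving −¼ ln(0.955556) = 0.011365.
d = 0.058891 + 0.011365 = 0.070256.

0.0703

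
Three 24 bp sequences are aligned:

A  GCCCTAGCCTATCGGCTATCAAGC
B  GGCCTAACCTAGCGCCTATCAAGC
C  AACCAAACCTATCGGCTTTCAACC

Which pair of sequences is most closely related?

A and B

A–B: 4/24 differ, p = 0.167, d = 0.188.
A–C: 6/24 differ, p = 0.250, d = 0.304.
B–C: 7/24 differ, p = 0.292, d = 0.369.
The smallest distance is between A and B.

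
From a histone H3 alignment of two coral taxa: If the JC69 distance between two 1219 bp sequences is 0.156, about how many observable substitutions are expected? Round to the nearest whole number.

172

Invert JC69: p = (3/4)(1 − e^(−4d/3)) = 0.75 × (1 − e^(-0.208)) = 0.75 × (1 − 0.812207) = 0.140845.
Expected differing sites = pL ≈ 0.140845 × 1219 = 171.690055 ≈ 172.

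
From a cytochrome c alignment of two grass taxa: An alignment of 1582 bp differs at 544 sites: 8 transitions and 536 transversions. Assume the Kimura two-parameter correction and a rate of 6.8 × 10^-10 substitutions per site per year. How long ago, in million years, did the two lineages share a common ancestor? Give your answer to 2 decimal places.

365.86

P = 8/1582 ≈ 0.005057 and Q = 536/1582 ≈ 0.338812.
Under the Kimura two-parameter model, d = −½ ln(1 − 2P − Q) − ¼ ln(1 − 2Q).
1 − 2P − Q = 0.651074, giving −½ ln(0.651074) = 0.214566.
1 − 2Q = 0.322376, giving −¼ ln(0.322376) = 0.283009.
d = 0.214566 + 0.283009 = 0.497575.
Under a molecular clock d = 2μt, so t = d/(2μ) = 0.497575 / (2 × 6.8 × 10^-10) = 365.86 million years.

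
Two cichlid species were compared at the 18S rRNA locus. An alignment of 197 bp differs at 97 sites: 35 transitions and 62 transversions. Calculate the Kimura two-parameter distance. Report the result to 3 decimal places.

0.803

P = 35/197 ≈ 0.177665 and Q = 62/197 ≈ 0.314721.
Under the Kimura two-parameter model, d = −½ ln(1 − 2P − Q) − ¼ ln(1 − 2Q).
1 − 2P − Q = 0.329949, giving −½ ln(0.329949) = 0.554409.
1 − 2Q = 0.370558, giving −¼ ln(0.370558) = 0.248186.
d = 0.554409 + 0.248186 = 0.802595.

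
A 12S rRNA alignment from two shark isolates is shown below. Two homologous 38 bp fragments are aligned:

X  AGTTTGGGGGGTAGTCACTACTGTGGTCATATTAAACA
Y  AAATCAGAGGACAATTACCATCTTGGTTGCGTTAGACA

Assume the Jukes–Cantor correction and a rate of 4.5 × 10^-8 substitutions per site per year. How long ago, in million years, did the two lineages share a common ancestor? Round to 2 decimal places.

8.32

The sequences differ at 18 of 38 sites, so p = 18/38 ≈ 0.473684.
d = −(3/4) ln(1 − 4p/3) = −0.75 ln(1 − 0.631579) = −0.75 ln(0.368421)
  = −0.75 × (-0.998529) = 0.748897 substitutions/site.
Under a molecular clock d = 2μt, so t = d/(2μ) = 0.748897 / (2 × 4.5 × 10^-8) = 8.32 million years.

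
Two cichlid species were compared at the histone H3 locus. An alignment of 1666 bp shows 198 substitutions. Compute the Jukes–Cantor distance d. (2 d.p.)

0.13

p = 198/1666 ≈ 0.118848.
d = −(3/4) ln(1 − 4p/3) = −0.75 ln(1 − 0.158464) = −0.75 ln(0.841536)
  = −0.75 × (-0.172526) = 0.129395 substitutions/site.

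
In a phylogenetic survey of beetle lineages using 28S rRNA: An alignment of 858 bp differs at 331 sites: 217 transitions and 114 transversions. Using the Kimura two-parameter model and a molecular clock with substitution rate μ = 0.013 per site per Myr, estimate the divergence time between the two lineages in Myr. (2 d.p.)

22.55

P = 217/858 ≈ 0.252914 and Q = 114/858 ≈ 0.132867.
Under the Kimura two-parameter model, d = −½ ln(1 − 2P − Q) − ¼ ln(1 − 2Q).
1 − 2P − Q = 0.361305, giving −½ ln(0.361305) = 0.509016.
1 − 2Q = 0.734266, giving −¼ ln(0.734266) = 0.077221.
d = 0.509016 + 0.077221 = 0.586237.
Under a molecular clock d = 2μt, so t = d/(2μ) = 0.586237 / (2 × 0.013) = 22.55 Myr.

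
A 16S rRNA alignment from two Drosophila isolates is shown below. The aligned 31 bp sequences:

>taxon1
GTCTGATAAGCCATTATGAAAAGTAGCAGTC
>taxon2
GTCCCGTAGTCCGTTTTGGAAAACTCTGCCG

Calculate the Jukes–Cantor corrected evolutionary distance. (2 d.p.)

0.99

The sequences differ at 17 of 31 sites, so p = 17/31 ≈ 0.548387.
d = −(3/4) ln(1 − 4p/3) = −0.75 ln(1 − 0.731183) = −0.75 ln(0.268817)
  = −0.75 × (-1.313724) = 0.985293 substitutions/site.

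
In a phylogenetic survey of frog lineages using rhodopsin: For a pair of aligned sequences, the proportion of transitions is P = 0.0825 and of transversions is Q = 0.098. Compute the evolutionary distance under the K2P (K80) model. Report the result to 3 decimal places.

0.207

Under the Kimura two-parameter model, d = −½ ln(1 − 2P − Q) − ¼ ln(1 − 2Q).
1 − 2P − Q = 0.737, giving −½ ln(0.737) = 0.152584.
1 − 2Q = 0.804, giving −¼ ln(0.804) = 0.054539.
d = 0.152584 + 0.054539 = 0.207123.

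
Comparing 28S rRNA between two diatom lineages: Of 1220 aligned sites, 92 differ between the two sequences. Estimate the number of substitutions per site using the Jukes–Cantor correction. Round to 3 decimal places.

0.079

p = 92/1220 ≈ 0.07541.
d = −(3/4) ln(1 − 4p/3) = −0.75 ln(1 − 0.100547) = −0.75 ln(0.899453)
  = −0.75 × (-0.105968) = 0.079476 substitutions/site.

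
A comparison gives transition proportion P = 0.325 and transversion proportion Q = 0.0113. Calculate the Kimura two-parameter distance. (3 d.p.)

Under the Kimura two-parameter model, d = −½ ln(1 − 2P − Q) − ¼ ln(1 − 2Q).
1 − 2P − Q = 0.3387, giving −½ ln(0.3387) = 0.541320.
1 − 2Q = 0.9774, giving −¼ ln(0.9774) = 0.005715.
d = 0.541320 + 0.005715 = 0.547035.

0.547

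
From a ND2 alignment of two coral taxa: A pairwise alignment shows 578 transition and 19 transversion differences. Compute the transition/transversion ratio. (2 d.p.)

R = 578/19 = 30.421052… ≈ 30.42 (to 2 d.p.).

30.42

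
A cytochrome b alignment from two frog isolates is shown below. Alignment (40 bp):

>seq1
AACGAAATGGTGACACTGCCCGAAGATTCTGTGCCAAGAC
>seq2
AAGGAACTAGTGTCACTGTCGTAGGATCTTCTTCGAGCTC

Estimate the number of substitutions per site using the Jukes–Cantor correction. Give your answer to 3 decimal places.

0.572

The sequences differ at 16 of 40 sites, so p = 16/40 = 0.4.
d = −(3/4) ln(1 − 4p/3) = −0.75 ln(1 − 0.533333) = −0.75 ln(0.466667)
  = −0.75 × (-0.762139) = 0.571604 substitutions/site.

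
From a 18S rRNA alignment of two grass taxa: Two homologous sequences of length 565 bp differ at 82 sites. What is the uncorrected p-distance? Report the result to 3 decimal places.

0.145

p = 82/565 = 0.145132… ≈ 0.145 (to 3 d.p.).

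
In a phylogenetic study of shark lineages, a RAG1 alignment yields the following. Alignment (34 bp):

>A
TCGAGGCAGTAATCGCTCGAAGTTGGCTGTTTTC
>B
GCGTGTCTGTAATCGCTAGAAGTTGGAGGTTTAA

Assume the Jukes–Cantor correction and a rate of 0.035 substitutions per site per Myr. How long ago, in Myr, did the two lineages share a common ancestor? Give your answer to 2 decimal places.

4.66

The sequences differ at 9 of 34 sites (1, 4, 6, 8, 18, 27, 28, 33, 34), so p = 9/34 ≈ 0.264706.
d = −(3/4) ln(1 − 4p/3) = −0.75 ln(1 − 0.352941) = −0.75 ln(0.647059)
  = −0.75 × (-0.435318) = 0.326489 substitutions/site.
Under a molecular clock d = 2μt, so t = d/(2μ) = 0.326489 / (2 × 0.035) = 4.66 Myr.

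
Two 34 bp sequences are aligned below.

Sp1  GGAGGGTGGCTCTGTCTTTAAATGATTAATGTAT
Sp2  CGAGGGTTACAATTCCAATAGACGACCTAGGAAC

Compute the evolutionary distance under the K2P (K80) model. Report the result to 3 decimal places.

0.834

Of 34 sites, 7 differences are transitions and 10 are transversions, so P = 7/34 ≈ 0.205882 and Q = 10/34 ≈ 0.294118.
Under the Kimura two-parameter model, d = −½ ln(1 − 2P − Q) − ¼ ln(1 − 2Q).
1 − 2P − Q = 0.294118, giving −½ ln(0.294118) = 0.611887.
1 − 2Q = 0.411764, giving −¼ ln(0.411764) = 0.221826.
d = 0.611887 + 0.221826 = 0.833713.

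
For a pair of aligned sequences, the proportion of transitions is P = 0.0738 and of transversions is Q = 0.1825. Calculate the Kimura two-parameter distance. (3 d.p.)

Under the Kimura two-parameter model, d = −½ ln(1 − 2P − Q) − ¼ ln(1 − 2Q).
1 − 2P − Q = 0.6699, giving −½ ln(0.6699) = 0.200313.
1 − 2Q = 0.635, giving −¼ ln(0.635) = 0.113533.
d = 0.200313 + 0.113533 = 0.313846.

0.314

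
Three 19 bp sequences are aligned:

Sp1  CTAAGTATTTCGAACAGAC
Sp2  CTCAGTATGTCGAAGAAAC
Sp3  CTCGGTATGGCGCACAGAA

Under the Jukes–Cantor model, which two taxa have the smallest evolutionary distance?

Sp1–Sp2: 4/19 differ, p = 0.211, d = 0.247.
Sp1–Sp3: 6/19 differ, p = 0.316, d = 0.410.
Sp2–Sp3: 6/19 differ, p = 0.316, d = 0.410.
The smallest distance is between Sp1 and Sp2.

Sp1 and Sp2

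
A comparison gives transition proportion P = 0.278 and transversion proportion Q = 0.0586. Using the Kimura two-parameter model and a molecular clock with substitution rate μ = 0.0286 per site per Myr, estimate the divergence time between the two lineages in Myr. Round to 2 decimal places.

Under the Kimura two-parameter model, d = −½ ln(1 − 2P − Q) − ¼ ln(1 − 2Q).
1 − 2P − Q = 0.3854, giving −½ ln(0.3854) = 0.476737.
1 − 2Q = 0.8828, giving −¼ ln(0.8828) = 0.031164.
d = 0.476737 + 0.031164 = 0.507901.
Under a molecular clock d = 2μt, so t = d/(2μ) = 0.507901 / (2 × 0.0286) = 8.88 Myr.

8.88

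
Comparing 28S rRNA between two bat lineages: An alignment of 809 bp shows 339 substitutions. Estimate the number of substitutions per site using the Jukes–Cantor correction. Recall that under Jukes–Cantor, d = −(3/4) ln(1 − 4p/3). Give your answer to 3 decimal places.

0.614

p = 339/809 ≈ 0.419036.
d = −(3/4) ln(1 − 4p/3) = −0.75 ln(1 − 0.558715) = −0.75 ln(0.441285)
  = −0.75 × (-0.818064) = 0.613548 substitutions/site.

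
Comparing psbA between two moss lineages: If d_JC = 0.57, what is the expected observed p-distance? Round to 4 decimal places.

p = (3/4)(1 − e^(−4d/3)) = 0.75 × (1 − e^(-0.76)) = 0.75 × (1 − 0.467666) = 0.399251.

0.3993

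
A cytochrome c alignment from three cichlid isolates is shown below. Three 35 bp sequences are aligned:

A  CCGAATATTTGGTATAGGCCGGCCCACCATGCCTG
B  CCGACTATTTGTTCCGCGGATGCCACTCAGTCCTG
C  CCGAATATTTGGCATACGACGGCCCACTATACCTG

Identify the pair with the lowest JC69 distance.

A and C

A–B: 14/35 differ, p = 0.400, d = 0.572.
A–C: 5/35 differ, p = 0.143, d = 0.158.
B–C: 15/35 differ, p = 0.429, d = 0.635.
The smallest distance is between A and C.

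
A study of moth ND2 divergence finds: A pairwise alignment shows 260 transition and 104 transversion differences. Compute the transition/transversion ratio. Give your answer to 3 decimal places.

R = 260/104 = 2.500.

2.500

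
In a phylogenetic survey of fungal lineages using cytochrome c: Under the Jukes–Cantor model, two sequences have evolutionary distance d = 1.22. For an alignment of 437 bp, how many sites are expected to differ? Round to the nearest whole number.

Invert JC69: p = (3/4)(1 − e^(−4d/3)) = 0.75 × (1 − e^(-1.626667)) = 0.75 × (1 − 0.196584) = 0.602562.
Expected differing sites = pL ≈ 0.602562 × 437 = 263.319594 ≈ 263.

263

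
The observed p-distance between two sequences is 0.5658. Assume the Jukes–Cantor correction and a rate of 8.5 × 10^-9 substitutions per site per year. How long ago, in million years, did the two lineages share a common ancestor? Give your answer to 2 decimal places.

61.94

d = −(3/4) ln(1 − 4p/3) = −0.75 ln(1 − 0.7544) = −0.75 ln(0.2456)
  = −0.75 × (-1.404051) = 1.053038 substitutions/site.
Under a molecular clock d = 2μt, so t = d/(2μ) = 1.053038 / (2 × 8.5 × 10^-9) = 61.94 million years.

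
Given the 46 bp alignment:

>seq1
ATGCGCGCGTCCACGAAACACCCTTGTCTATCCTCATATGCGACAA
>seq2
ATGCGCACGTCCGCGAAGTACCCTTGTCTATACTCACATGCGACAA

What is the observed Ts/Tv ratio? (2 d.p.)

Transitions are A↔G and C↔T; transversions are all other mismatches.
Transitions: 5. Transversions: 1.
R = 5/1 = 5.00.

5.00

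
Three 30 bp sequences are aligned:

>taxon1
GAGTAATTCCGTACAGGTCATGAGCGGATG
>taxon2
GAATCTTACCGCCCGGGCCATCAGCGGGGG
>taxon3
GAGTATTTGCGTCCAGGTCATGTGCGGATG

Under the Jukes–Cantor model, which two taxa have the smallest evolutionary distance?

taxon1–taxon2: 11/30 differ, p = 0.367, d = 0.503.
taxon1–taxon3: 4/30 differ, p = 0.133, d = 0.147.
taxon2–taxon3: 11/30 differ, p = 0.367, d = 0.503.
The smallest distance is between taxon1 and taxon3.

taxon1 and taxon3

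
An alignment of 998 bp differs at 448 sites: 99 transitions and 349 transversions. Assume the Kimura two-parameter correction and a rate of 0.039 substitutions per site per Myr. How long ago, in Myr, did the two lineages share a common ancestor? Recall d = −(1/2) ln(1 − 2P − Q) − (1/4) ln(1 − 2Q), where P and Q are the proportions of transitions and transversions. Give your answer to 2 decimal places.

8.94

P = 99/998 ≈ 0.099198 and Q = 349/998 ≈ 0.349699.
Under the Kimura two-parameter model, d = −½ ln(1 − 2P − Q) − ¼ ln(1 − 2Q).
1 − 2P − Q = 0.451905, giving −½ ln(0.451905) = 0.397142.
1 − 2Q = 0.300602, giving −¼ ln(0.300602) = 0.300492.
d = 0.397142 + 0.300492 = 0.697634.
Under a molecular clock d = 2μt, so t = d/(2μ) = 0.697634 / (2 × 0.039) = 8.94 Myr.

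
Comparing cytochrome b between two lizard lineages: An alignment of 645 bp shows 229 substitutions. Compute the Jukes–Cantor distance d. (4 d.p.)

p = 229/645 ≈ 0.355039.
d = −(3/4) ln(1 − 4p/3) = −0.75 ln(1 − 0.473385) = −0.75 ln(0.526615)
  = −0.75 × (-0.641286) = 0.480965 substitutions/site.

0.4810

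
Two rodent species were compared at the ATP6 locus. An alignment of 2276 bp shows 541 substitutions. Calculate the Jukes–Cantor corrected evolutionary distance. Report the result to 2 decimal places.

p = 541/2276 ≈ 0.237698.
d = −(3/4) ln(1 − 4p/3) = −0.75 ln(1 − 0.316931) = −0.75 ln(0.683069)
  = −0.75 × (-0.381159) = 0.285869 substitutions/site.

0.29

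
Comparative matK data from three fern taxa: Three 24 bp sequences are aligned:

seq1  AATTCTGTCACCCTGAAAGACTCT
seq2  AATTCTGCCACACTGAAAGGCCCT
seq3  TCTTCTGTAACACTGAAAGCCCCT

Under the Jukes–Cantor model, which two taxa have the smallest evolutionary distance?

seq1 and seq2

seq1–seq2: 4/24 differ, p = 0.167, d = 0.188.
seq1–seq3: 6/24 differ, p = 0.250, d = 0.304.
seq2–seq3: 5/24 differ, p = 0.208, d = 0.244.
The smallest distance is between seq1 and seq2.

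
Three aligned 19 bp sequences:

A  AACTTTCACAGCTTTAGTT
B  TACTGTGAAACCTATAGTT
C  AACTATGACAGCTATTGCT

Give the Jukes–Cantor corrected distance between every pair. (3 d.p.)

d(A,B) = 0.410, d(A,C) = 0.324, d(B,C) = 0.410

A–B: 6/19 sites differ → p ≈ 0.315789, d = −0.75 ln(1 − 0.421052) = 0.409907 ≈ 0.410.
A–C: 5/19 sites differ → p ≈ 0.263158, d = −0.75 ln(1 − 0.350877) = 0.324100 ≈ 0.324.
B–C: 6/19 sites differ → p ≈ 0.315789, d = −0.75 ln(1 − 0.421052) = 0.409907 ≈ 0.410.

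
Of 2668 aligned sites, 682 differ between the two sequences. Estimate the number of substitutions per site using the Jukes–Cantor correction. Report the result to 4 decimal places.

0.3126

p = 682/2668 ≈ 0.255622.
d = −(3/4) ln(1 − 4p/3) = −0.75 ln(1 − 0.340829) = −0.75 ln(0.659171)
  = −0.75 × (-0.416772) = 0.312579 substitutions/site.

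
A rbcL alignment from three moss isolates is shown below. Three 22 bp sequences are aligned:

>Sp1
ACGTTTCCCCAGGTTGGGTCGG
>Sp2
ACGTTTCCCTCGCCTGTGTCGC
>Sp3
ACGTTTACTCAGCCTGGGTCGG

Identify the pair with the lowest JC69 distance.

Sp1–Sp2: 6/22 differ, p = 0.273, d = 0.339.
Sp1–Sp3: 4/22 differ, p = 0.182, d = 0.208.
Sp2–Sp3: 6/22 differ, p = 0.273, d = 0.339.
The smallest distance is between Sp1 and Sp3.

Sp1 and Sp3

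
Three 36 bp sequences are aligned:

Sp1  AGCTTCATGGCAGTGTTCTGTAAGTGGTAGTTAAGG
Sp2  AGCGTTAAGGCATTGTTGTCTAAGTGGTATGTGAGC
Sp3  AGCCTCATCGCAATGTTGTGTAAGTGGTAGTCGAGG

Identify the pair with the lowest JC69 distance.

Sp1–Sp2: 10/36 differ, p = 0.278, d = 0.347.
Sp1–Sp3: 6/36 differ, p = 0.167, d = 0.188.
Sp2–Sp3: 10/36 differ, p = 0.278, d = 0.347.
The smallest distance is between Sp1 and Sp3.

Sp1 and Sp3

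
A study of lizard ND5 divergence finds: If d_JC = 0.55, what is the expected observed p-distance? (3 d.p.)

p = (3/4)(1 − e^(−4d/3)) = 0.75 × (1 − e^(-0.733333)) = 0.75 × (1 − 0.480305) = 0.389771.

0.390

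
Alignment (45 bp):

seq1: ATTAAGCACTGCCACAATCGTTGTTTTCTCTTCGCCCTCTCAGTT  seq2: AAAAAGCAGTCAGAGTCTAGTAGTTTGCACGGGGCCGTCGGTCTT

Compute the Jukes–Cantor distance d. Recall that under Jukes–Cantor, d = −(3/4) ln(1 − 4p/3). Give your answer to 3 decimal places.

The sequences differ at 21 of 45 sites, so p = 21/45 ≈ 0.466667.
d = −(3/4) ln(1 − 4p/3) = −0.75 ln(1 − 0.622223) = −0.75 ln(0.377777)
  = −0.75 × (-0.973451) = 0.730088 substitutions/site.

0.730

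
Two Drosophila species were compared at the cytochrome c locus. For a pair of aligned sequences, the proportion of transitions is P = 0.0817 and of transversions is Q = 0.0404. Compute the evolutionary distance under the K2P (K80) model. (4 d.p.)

0.1350

Under the Kimura two-parameter model, d = −½ ln(1 − 2P − Q) − ¼ ln(1 − 2Q).
1 − 2P − Q = 0.7962, giving −½ ln(0.7962) = 0.113952.
1 − 2Q = 0.9192, giving −¼ ln(0.9192) = 0.021063.
d = 0.113952 + 0.021063 = 0.135015.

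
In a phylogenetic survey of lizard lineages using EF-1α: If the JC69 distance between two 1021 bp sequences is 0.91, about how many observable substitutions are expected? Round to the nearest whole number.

Invert JC69: p = (3/4)(1 − e^(−4d/3)) = 0.75 × (1 − e^(-1.213333)) = 0.75 × (1 − 0.297205) = 0.527096.
Expected differing sites = pL ≈ 0.527096 × 1021 = 538.165016 ≈ 538.

538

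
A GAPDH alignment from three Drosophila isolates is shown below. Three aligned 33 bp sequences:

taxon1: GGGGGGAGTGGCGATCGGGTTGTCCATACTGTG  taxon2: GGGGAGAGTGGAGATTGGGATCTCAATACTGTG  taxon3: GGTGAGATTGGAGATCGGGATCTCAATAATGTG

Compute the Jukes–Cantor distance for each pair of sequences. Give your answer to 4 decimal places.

taxon1–taxon2: 6/33 sites differ → p ≈ 0.181818, d = −0.75 ln(1 − 0.242424) = 0.208224 ≈ 0.2082.
taxon1–taxon3: 8/33 sites differ → p ≈ 0.242424, d = −0.75 ln(1 − 0.323232) = 0.292820 ≈ 0.2928.
taxon2–taxon3: 4/33 sites differ → p ≈ 0.121212, d = −0.75 ln(1 − 0.161616) = 0.132209 ≈ 0.1322.

d(taxon1,taxon2) = 0.2082, d(taxon1,taxon3) = 0.2928, d(taxon2,taxon3) = 0.1322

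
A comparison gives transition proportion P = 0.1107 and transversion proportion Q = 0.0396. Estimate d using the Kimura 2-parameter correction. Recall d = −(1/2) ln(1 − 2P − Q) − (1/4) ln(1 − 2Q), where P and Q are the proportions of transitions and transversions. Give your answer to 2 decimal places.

Under the Kimura two-parameter model, d = −½ ln(1 − 2P − Q) − ¼ ln(1 − 2Q).
1 − 2P − Q = 0.739, giving −½ ln(0.739) = 0.151229.
1 − 2Q = 0.9208, giving −¼ ln(0.9208) = 0.020628.
d = 0.151229 + 0.020628 = 0.171857.

0.17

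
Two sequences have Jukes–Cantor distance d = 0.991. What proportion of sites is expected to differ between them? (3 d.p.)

0.550

p = (3/4)(1 − e^(−4d/3)) = 0.75 × (1 − e^(-1.321333)) = 0.75 × (1 − 0.266779) = 0.549916.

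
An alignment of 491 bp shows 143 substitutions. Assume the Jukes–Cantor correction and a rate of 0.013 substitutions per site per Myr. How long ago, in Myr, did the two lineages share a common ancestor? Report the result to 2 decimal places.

14.18

p = 143/491 ≈ 0.291242.
d = −(3/4) ln(1 − 4p/3) = −0.75 ln(1 − 0.388323) = −0.75 ln(0.611677)
  = −0.75 × (-0.491551) = 0.368663 substitutions/site.
Under a molecular clock d = 2μt, so t = d/(2μ) = 0.368663 / (2 × 0.013) = 14.18 Myr.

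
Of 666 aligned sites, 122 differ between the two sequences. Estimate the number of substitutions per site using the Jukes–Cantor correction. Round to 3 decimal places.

0.210

p = 122/666 ≈ 0.183183.
d = −(3/4) ln(1 − 4p/3) = −0.75 ln(1 − 0.244244) = −0.75 ln(0.755756)
  = −0.75 × (-0.280037) = 0.210028 substitutions/site.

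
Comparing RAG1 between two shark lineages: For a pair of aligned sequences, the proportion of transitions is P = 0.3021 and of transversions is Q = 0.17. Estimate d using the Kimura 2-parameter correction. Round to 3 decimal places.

Under the Kimura two-parameter model, d = −½ ln(1 − 2P − Q) − ¼ ln(1 − 2Q).
1 − 2P − Q = 0.2258, giving −½ ln(0.2258) = 0.744053.
1 − 2Q = 0.66, giving −¼ ln(0.66) = 0.103879.
d = 0.744053 + 0.103879 = 0.847932.

0.848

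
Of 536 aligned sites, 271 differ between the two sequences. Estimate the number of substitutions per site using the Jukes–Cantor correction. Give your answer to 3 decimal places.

0.841

p = 271/536 ≈ 0.505597.
d = −(3/4) ln(1 − 4p/3) = −0.75 ln(1 − 0.674129) = −0.75 ln(0.325871)
  = −0.75 × (-1.121254) = 0.840941 substitutions/site.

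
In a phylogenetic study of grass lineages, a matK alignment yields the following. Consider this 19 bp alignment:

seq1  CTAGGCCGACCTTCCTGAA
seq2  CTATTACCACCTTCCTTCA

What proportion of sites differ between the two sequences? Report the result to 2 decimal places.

0.32

The sequences differ at 6 of 19 positions (sites 4, 5, 6, 8, 17, 18).
p = 6/19 = 0.315789… ≈ 0.32 (to 2 d.p.).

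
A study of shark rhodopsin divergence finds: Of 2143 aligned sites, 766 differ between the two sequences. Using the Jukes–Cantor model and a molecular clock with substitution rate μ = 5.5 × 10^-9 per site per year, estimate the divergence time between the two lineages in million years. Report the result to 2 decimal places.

p = 766/2143 ≈ 0.357443.
d = −(3/4) ln(1 − 4p/3) = −0.75 ln(1 − 0.476591) = −0.75 ln(0.523409)
  = −0.75 × (-0.647392) = 0.485544 substitutions/site.
Under a molecular clock d = 2μt, so t = d/(2μ) = 0.485544 / (2 × 5.5 × 10^-9) = 44.14 million years.

44.14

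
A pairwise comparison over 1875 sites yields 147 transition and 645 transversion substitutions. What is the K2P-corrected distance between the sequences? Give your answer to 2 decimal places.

P = 147/1875 = 0.0784 and Q = 645/1875 = 0.344.
Under the Kimura two-parameter model, d = −½ ln(1 − 2P − Q) − ¼ ln(1 − 2Q).
1 − 2P − Q = 0.4992, giving −½ ln(0.4992) = 0.347374.
1 − 2Q = 0.312, giving −¼ ln(0.312) = 0.291188.
d = 0.347374 + 0.291188 = 0.638562.

0.64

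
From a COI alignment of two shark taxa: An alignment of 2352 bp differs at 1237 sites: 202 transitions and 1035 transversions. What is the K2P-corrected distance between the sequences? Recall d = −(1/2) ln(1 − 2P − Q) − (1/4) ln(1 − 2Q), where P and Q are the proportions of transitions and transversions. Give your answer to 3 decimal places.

1.003

P = 202/2352 ≈ 0.085884 and Q = 1035/2352 ≈ 0.440051.
Under the Kimura two-parameter model, d = −½ ln(1 − 2P − Q) − ¼ ln(1 − 2Q).
1 − 2P − Q = 0.388181, giving −½ ln(0.388181) = 0.473142.
1 − 2Q = 0.119898, giving −¼ ln(0.119898) = 0.530278.
d = 0.473142 + 0.530278 = 1.003420.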